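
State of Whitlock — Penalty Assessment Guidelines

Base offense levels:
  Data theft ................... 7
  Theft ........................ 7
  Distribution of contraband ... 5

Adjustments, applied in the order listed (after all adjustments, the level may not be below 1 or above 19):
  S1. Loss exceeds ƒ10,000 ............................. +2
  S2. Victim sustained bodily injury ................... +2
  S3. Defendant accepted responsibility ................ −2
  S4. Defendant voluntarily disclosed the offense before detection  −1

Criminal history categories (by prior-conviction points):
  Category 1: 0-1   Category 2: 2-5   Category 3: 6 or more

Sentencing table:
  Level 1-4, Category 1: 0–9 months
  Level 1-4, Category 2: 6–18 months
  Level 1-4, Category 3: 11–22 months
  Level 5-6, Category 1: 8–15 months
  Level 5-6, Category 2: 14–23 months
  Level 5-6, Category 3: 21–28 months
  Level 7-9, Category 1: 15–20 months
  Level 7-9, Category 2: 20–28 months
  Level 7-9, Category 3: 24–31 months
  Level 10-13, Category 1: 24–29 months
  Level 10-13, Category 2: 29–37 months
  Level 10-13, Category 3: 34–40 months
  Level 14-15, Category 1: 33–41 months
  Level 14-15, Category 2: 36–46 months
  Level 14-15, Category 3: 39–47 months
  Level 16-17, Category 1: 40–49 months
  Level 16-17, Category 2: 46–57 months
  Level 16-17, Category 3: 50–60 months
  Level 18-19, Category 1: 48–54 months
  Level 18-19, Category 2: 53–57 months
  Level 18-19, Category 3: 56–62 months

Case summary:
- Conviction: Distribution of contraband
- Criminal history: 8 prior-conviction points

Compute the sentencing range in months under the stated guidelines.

21-28 months

Base offense level for distribution of contraband: 5.
Final offense level: 5.
Criminal history: 8 prior points → Category 3 (6+).
Level 5 falls in the 5-6 band.
Grid: Level 5-6 × Category 3 = 21-28 months.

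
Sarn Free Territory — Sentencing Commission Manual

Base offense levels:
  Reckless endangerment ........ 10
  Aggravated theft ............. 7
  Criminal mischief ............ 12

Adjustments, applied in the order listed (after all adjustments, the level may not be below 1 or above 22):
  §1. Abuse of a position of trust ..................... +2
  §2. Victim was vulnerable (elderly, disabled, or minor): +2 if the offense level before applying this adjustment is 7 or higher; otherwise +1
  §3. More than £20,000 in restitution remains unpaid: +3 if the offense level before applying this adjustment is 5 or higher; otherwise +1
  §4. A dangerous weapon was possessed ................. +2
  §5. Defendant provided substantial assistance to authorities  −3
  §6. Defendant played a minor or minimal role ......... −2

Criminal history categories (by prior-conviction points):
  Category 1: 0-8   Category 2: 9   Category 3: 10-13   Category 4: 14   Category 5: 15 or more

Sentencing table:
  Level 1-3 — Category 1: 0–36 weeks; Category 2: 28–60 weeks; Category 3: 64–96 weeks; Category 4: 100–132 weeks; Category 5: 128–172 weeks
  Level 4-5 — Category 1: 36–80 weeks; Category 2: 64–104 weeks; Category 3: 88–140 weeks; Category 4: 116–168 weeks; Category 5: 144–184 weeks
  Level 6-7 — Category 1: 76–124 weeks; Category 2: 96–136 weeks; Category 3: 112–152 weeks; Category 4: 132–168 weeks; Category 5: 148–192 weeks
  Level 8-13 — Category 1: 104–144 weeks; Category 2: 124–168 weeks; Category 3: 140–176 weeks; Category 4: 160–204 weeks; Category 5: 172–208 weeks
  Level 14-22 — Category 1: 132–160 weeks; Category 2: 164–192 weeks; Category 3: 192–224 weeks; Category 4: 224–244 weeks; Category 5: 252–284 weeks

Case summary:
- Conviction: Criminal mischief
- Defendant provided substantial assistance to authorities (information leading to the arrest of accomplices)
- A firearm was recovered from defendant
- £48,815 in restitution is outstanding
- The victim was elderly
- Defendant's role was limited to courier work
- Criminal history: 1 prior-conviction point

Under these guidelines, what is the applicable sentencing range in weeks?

132-160 weeks

Base offense level for criminal mischief: 12.
§2 applies (level before this adjustment is 12 ≥ 7, so +2): 12 + 2 = 14.
§3 applies (level before this adjustment is 14 ≥ 5, so +3): 14 + 3 = 17.
§4 applies: 17 + 2 = 19.
§5 applies: 19 − 3 = 16.
§6 applies: 16 − 2 = 14.
Final offense level: 14.
Criminal history: 1 prior point → Category 1 (0-8).
Level 14 falls in the 14-22 band.
Grid: Level 14-22 × Category 1 = 132-160 weeks.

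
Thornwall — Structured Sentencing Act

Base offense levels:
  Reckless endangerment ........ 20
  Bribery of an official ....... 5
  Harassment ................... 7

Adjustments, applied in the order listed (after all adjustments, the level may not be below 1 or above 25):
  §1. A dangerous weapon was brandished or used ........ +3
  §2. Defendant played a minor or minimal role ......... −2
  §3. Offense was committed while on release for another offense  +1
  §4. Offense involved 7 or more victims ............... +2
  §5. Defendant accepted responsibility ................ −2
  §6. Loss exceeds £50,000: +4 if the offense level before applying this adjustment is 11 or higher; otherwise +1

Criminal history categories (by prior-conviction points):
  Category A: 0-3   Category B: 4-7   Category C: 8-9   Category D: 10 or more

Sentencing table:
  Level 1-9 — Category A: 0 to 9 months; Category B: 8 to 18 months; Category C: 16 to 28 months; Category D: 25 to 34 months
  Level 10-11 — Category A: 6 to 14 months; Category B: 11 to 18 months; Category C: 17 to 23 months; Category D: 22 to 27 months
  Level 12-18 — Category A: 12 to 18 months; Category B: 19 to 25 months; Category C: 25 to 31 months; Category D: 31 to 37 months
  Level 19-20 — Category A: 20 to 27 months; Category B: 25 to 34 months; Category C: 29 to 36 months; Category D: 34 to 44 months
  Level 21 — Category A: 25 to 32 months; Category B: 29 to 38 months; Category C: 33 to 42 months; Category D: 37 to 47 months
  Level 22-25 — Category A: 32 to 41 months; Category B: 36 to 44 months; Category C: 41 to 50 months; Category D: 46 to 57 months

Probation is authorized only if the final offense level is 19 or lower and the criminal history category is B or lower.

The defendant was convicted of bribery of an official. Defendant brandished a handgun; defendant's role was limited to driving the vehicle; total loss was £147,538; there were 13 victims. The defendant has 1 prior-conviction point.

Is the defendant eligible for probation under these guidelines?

Yes

Base offense level for bribery of an official: 5.
§1 applies: 5 + 3 = 8.
§2 applies: 8 − 2 = 6.
§4 applies: 6 + 2 = 8.
§6 applies (level before this adjustment is 8 < 11, so +1): 8 + 1 = 9.
Final offense level: 9.
Criminal history: 1 prior point → Category A (0-3).
Level 9 falls in the 1-9 band.
Grid: Level 1-9 × Category A = 0-9 months.
Probation check: level 9 ≤ 19 and category A ≤ B → eligible.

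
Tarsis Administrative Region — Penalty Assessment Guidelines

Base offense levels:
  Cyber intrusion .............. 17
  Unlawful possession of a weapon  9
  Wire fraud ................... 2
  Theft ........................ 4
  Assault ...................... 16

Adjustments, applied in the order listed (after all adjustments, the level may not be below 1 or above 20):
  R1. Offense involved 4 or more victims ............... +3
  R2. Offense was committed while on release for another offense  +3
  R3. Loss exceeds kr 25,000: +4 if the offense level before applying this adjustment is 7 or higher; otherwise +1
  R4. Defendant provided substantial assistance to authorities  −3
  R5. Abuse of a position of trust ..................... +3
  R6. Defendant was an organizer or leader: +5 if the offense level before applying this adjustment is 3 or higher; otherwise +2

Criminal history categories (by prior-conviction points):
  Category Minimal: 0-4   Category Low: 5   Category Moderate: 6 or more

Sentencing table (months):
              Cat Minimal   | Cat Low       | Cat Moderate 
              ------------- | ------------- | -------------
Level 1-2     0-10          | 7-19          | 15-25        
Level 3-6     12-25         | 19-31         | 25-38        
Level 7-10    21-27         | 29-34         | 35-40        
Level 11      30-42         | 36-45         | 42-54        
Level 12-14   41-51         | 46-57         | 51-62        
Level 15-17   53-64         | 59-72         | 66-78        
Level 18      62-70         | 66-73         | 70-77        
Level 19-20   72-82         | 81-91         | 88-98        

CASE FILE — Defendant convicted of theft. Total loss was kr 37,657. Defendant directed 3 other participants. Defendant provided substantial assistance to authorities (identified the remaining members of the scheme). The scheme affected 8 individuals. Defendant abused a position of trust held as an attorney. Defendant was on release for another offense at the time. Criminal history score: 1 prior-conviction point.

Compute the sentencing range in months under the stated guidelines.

Base offense level for theft: 4.
R1 applies: 4 + 3 = 7.
R2 applies: 7 + 3 = 10.
R3 applies (level before this adjustment is 10 ≥ 7, so +4): 10 + 4 = 14.
R4 applies: 14 − 3 = 11.
R5 applies: 11 + 3 = 14.
R6 applies (level before this adjustment is 14 ≥ 3, so +5): 14 + 5 = 19.
Final offense level: 19.
Criminal history: 1 prior point → Category Minimal (0-4).
Level 19 falls in the 19-20 band.
Grid: Level 19-20 × Category Minimal = 72-82 months.

72-82 months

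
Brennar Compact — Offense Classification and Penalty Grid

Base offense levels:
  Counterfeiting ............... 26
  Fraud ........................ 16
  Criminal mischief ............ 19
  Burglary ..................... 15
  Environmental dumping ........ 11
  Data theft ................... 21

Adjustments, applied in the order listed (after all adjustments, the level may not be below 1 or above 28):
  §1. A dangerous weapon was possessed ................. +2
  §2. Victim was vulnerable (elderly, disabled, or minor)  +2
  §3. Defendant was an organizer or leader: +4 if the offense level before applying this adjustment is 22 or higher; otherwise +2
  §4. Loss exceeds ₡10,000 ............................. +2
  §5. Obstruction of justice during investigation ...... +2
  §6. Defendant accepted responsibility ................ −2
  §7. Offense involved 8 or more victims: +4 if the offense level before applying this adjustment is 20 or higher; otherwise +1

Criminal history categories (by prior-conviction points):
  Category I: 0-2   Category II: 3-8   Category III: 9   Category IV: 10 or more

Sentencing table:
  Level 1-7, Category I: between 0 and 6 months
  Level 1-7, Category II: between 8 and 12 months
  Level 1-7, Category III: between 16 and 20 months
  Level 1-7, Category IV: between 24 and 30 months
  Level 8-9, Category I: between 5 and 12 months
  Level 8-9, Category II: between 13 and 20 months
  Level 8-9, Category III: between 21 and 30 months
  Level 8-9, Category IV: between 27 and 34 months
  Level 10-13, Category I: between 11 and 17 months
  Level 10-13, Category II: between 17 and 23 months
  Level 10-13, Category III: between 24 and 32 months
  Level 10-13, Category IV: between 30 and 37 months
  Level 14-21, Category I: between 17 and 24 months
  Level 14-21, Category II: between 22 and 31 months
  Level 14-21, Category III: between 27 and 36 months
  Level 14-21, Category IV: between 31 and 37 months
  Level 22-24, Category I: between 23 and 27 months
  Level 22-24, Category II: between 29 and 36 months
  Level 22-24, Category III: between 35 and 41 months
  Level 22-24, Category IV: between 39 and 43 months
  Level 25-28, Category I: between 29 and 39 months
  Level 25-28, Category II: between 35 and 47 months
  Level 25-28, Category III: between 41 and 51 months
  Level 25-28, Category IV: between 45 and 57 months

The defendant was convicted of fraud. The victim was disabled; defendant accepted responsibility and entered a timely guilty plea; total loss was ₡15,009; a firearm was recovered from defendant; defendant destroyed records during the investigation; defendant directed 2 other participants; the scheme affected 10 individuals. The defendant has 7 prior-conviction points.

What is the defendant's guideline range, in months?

35-47 months

Base offense level for fraud: 16.
§1 applies: 16 + 2 = 18.
§2 applies: 18 + 2 = 20.
§3 applies (level before this adjustment is 20 < 22, so +2): 20 + 2 = 22.
§4 applies: 22 + 2 = 24.
§5 applies: 24 + 2 = 26.
§6 applies: 26 − 2 = 24.
§7 applies (level before this adjustment is 24 ≥ 20, so +4): 24 + 4 = 28.
Final offense level: 28.
Criminal history: 7 prior points → Category II (3-8).
Level 28 falls in the 25-28 band.
Grid: Level 25-28 × Category II = 35-47 months.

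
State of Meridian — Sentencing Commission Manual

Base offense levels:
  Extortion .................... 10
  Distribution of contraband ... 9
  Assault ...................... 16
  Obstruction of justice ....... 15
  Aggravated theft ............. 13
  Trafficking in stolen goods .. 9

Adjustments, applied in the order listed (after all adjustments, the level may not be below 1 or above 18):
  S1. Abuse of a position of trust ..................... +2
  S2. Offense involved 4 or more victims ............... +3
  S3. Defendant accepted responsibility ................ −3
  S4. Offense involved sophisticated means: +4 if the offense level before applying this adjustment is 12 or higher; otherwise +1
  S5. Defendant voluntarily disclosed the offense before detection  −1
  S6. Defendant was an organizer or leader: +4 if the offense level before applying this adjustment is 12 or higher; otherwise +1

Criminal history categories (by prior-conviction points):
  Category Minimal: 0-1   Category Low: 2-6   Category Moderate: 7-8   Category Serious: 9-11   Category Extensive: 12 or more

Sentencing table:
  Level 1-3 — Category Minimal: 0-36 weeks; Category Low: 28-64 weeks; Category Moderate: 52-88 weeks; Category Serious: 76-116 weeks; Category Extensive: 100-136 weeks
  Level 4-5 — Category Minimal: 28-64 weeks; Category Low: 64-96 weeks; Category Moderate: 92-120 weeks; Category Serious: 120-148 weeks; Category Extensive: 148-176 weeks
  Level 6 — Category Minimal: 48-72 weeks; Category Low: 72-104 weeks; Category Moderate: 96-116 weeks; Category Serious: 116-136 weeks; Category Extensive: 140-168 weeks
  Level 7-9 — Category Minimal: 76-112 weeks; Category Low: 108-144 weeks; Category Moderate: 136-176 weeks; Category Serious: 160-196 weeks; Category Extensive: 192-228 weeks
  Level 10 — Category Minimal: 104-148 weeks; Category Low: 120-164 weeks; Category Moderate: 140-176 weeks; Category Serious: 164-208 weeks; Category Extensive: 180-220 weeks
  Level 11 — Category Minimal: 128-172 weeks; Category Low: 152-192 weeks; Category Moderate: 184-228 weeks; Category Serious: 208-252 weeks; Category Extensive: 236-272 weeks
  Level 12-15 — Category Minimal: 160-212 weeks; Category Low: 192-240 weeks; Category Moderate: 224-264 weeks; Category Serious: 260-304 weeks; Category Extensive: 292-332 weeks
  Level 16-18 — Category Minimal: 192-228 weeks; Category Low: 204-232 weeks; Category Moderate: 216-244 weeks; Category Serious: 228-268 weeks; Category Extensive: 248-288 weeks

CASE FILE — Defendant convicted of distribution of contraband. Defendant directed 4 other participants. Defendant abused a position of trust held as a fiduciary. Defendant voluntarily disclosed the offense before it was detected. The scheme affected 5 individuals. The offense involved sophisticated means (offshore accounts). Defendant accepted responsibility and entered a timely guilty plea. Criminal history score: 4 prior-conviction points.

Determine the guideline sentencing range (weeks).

Base offense level for distribution of contraband: 9.
S1 applies: 9 + 2 = 11.
S2 applies: 11 + 3 = 14.
S3 applies: 14 − 3 = 11.
S4 applies (level before this adjustment is 11 < 12, so +1): 11 + 1 = 12.
S5 applies: 12 − 1 = 11.
S6 applies (level before this adjustment is 11 < 12, so +1): 11 + 1 = 12.
Final offense level: 12.
Criminal history: 4 prior points → Category Low (2-6).
Level 12 falls in the 12-15 band.
Grid: Level 12-15 × Category Low = 192-240 weeks.

192-240 weeks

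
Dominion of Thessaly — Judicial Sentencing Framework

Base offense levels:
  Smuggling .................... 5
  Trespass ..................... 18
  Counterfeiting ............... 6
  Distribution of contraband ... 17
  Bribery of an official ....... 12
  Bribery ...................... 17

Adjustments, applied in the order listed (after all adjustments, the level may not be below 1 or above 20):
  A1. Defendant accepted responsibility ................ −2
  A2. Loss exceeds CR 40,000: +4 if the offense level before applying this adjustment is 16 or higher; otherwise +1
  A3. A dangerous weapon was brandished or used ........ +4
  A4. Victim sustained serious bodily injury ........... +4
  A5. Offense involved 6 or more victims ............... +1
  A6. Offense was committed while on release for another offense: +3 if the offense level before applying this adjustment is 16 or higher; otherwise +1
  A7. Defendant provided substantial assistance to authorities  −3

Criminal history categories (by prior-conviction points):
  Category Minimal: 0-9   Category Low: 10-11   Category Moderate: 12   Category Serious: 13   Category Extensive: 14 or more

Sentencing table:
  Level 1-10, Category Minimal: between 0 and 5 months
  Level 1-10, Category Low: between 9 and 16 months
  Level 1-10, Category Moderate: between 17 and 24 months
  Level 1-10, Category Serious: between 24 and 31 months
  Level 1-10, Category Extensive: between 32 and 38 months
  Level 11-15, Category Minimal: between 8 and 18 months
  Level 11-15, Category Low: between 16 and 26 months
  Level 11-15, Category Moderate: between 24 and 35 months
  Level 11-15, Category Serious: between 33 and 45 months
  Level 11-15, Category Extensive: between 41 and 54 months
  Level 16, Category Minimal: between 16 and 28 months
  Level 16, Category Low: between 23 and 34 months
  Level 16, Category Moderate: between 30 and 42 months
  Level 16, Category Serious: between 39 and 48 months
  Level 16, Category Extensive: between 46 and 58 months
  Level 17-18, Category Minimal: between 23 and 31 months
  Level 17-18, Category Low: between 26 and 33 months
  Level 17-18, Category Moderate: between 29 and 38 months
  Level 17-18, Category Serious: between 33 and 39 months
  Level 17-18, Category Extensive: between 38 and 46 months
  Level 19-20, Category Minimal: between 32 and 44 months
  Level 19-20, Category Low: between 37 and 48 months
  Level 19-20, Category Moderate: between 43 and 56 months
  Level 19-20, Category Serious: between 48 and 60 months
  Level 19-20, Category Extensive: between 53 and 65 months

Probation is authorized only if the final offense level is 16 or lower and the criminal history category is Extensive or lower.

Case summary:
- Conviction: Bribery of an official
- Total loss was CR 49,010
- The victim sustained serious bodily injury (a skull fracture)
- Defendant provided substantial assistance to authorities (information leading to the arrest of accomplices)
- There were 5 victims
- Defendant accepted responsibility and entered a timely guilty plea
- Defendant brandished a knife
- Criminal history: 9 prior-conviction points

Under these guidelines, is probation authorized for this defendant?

Base offense level for bribery of an official: 12.
A1 applies: 12 − 2 = 10.
A2 applies (level before this adjustment is 10 < 16, so +1): 10 + 1 = 11.
A3 applies: 11 + 4 = 15.
A4 applies: 15 + 4 = 19.
A6 does not apply.
A7 applies: 19 − 3 = 16.
Final offense level: 16.
Criminal history: 9 prior points → Category Minimal (0-9).
Level 16 falls in the 16 band.
Grid: Level 16 × Category Minimal = 16-28 months.
Probation check: level 16 ≤ 16 and category Minimal ≤ Extensive → eligible.

Yes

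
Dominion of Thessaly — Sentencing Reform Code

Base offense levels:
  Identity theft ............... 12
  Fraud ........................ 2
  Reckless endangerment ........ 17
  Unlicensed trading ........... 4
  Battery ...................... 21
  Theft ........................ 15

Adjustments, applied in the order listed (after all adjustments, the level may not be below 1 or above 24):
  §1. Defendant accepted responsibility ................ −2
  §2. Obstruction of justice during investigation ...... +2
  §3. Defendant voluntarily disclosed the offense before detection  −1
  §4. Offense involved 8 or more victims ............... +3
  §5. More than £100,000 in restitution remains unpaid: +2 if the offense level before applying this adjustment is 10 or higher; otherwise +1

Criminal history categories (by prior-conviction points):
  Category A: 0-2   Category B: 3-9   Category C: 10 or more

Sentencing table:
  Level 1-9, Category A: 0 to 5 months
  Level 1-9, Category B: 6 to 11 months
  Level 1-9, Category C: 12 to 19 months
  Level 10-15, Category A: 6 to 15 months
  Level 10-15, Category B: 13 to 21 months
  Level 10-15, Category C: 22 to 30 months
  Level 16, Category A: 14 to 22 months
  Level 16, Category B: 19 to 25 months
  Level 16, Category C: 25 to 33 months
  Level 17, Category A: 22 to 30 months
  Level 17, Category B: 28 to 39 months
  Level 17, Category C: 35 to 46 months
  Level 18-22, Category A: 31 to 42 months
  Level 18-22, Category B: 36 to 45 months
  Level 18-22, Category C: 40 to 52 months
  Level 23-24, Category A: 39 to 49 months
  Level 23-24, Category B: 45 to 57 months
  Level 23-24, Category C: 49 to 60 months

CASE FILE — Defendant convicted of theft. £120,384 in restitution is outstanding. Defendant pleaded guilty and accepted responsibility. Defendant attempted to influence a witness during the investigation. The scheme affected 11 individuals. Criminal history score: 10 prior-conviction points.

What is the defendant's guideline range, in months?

Base offense level for theft: 15.
§1 applies: 15 − 2 = 13.
§2 applies: 13 + 2 = 15.
§4 applies: 15 + 3 = 18.
§5 applies (level before this adjustment is 18 ≥ 10, so +2): 18 + 2 = 20.
Final offense level: 20.
Criminal history: 10 prior points → Category C (10+).
Level 20 falls in the 18-22 band.
Grid: Level 18-22 × Category C = 40-52 months.

40-52 months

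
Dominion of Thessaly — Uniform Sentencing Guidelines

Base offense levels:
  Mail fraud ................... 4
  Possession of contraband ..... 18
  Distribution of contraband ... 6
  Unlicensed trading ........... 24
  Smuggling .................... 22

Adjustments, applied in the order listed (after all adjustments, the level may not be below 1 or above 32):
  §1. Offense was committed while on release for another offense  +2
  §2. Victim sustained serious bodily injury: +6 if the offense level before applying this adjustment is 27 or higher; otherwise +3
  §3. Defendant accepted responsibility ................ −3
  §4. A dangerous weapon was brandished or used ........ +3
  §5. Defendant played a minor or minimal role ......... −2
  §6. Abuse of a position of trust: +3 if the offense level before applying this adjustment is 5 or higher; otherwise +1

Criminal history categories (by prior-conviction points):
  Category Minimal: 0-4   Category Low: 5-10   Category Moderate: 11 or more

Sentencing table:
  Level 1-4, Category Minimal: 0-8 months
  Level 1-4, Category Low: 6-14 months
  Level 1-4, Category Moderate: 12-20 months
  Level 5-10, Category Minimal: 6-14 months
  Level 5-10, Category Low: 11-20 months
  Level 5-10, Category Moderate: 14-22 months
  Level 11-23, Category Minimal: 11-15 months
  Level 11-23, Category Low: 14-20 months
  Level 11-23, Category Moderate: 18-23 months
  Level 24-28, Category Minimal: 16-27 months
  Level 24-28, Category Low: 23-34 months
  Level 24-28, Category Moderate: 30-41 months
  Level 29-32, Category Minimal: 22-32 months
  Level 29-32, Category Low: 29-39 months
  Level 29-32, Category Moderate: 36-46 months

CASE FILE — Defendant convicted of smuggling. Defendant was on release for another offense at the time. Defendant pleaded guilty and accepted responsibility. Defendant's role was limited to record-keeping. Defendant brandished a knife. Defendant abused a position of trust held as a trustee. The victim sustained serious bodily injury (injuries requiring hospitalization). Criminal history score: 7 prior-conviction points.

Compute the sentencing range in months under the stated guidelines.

23-34 months

Base offense level for smuggling: 22.
§1 applies: 22 + 2 = 24.
§2 applies (level before this adjustment is 24 < 27, so +3): 24 + 3 = 27.
§3 applies: 27 − 3 = 24.
§4 applies: 24 + 3 = 27.
§5 applies: 27 − 2 = 25.
§6 applies (level before this adjustment is 25 ≥ 5, so +3): 25 + 3 = 28.
Final offense level: 28.
Criminal history: 7 prior points → Category Low (5-10).
Level 28 falls in the 24-28 band.
Grid: Level 24-28 × Category Low = 23-34 months.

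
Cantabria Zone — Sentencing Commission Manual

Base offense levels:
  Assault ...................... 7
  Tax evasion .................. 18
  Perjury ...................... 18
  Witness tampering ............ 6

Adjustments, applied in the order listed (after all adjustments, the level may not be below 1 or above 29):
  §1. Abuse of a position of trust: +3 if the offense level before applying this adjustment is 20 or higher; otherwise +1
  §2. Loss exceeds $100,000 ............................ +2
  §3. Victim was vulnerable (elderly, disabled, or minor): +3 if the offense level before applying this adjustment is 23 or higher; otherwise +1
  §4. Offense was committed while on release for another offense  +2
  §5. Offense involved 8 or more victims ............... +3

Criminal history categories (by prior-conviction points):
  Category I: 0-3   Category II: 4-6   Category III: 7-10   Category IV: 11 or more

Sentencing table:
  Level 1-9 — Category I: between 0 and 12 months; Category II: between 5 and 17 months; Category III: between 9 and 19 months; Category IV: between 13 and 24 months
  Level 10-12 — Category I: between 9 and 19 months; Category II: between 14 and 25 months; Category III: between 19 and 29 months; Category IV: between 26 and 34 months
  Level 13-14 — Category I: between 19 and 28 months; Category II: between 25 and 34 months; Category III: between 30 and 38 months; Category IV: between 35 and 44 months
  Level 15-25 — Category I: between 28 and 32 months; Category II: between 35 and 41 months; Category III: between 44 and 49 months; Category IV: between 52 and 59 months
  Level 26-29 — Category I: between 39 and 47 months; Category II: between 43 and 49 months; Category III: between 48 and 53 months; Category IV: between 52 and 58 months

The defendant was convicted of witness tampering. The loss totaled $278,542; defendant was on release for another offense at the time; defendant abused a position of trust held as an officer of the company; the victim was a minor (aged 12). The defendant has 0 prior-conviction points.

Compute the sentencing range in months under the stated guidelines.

Base offense level for witness tampering: 6.
§1 applies (level before this adjustment is 6 < 20, so +1): 6 + 1 = 7.
§2 applies: 7 + 2 = 9.
§3 applies (level before this adjustment is 9 < 23, so +1): 9 + 1 = 10.
§4 applies: 10 + 2 = 12.
Final offense level: 12.
Criminal history: 0 prior points → Category I (0-3).
Level 12 falls in the 10-12 band.
Grid: Level 10-12 × Category I = 9-19 months.

9-19 months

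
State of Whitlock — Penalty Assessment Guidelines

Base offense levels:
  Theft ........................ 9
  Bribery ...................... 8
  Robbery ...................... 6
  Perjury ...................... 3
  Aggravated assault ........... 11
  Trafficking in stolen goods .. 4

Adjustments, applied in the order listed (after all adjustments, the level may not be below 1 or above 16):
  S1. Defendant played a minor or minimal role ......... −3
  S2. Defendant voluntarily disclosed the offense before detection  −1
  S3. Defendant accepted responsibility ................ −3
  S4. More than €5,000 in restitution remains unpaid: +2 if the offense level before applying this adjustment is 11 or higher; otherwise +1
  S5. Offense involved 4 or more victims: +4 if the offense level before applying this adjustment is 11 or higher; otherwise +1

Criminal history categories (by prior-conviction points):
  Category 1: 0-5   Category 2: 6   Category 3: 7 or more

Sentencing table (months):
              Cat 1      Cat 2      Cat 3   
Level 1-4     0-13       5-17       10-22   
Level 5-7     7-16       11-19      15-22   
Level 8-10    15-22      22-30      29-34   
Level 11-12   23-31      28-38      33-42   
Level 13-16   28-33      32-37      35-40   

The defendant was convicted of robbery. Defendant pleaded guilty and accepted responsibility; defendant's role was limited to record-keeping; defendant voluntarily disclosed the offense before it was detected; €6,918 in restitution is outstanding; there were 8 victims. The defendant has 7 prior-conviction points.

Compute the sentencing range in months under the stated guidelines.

10-22 months

Base offense level for robbery: 6.
S1 applies: 6 − 3 = 3.
S2 applies: 3 − 1 = 2.
S3 applies: 2 − 3 = -1.
S4 applies (level before this adjustment is -1 < 11, so +1): -1 + 1 = 0.
S5 applies (level before this adjustment is 0 < 11, so +1): 0 + 1 = 1.
Final offense level: 1.
Criminal history: 7 prior points → Category 3 (7+).
Level 1 falls in the 1-4 band.
Grid: Level 1-4 × Category 3 = 10-22 months.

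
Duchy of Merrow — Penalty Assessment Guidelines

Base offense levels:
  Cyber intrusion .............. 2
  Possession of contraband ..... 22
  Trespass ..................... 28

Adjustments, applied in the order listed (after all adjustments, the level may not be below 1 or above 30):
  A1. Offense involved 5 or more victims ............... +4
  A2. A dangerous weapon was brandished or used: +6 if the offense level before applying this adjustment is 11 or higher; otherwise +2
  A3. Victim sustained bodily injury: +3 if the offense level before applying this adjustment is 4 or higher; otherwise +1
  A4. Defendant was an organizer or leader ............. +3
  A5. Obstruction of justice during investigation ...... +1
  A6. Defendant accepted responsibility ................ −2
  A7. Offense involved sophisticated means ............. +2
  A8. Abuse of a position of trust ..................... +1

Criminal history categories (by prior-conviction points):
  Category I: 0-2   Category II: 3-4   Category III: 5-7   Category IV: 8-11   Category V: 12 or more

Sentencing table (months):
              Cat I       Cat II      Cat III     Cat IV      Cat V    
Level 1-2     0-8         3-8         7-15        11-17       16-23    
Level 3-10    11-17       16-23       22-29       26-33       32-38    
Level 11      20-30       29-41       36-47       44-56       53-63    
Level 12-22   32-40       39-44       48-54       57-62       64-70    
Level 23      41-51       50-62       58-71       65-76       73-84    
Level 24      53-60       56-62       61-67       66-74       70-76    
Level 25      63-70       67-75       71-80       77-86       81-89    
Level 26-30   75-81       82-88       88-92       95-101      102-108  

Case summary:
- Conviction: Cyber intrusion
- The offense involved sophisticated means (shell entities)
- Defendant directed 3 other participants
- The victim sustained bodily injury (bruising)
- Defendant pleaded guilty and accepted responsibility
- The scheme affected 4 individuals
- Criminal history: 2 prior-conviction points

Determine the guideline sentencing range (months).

11-17 months

Base offense level for cyber intrusion: 2.
A1 does not apply.
A3 applies (level before this adjustment is 2 < 4, so +1): 2 + 1 = 3.
A4 applies: 3 + 3 = 6.
A5 does not apply.
A6 applies: 6 − 2 = 4.
A7 applies: 4 + 2 = 6.
Final offense level: 6.
Criminal history: 2 prior points → Category I (0-2).
Level 6 falls in the 3-10 band.
Grid: Level 3-10 × Category I = 11-17 months.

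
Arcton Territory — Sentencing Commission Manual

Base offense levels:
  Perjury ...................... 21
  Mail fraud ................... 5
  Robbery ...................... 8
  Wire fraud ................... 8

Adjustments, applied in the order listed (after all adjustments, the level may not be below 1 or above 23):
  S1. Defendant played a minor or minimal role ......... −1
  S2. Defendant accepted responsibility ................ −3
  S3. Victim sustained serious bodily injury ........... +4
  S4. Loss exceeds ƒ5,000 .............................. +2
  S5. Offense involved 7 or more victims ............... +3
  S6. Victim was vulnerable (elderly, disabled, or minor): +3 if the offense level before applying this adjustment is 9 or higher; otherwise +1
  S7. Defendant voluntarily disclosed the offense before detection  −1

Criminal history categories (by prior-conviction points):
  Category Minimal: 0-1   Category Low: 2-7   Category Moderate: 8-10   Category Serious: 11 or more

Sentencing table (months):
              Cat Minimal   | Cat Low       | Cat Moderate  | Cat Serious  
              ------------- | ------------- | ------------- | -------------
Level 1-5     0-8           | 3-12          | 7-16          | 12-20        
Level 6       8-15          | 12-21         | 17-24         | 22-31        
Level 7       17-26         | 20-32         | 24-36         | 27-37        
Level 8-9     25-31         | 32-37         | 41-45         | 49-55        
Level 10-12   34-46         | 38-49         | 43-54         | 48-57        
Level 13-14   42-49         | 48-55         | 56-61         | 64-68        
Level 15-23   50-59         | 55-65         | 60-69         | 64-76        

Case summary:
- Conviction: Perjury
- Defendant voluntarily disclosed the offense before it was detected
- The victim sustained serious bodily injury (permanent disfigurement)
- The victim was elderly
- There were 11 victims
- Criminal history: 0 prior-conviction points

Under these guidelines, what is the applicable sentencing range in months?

50-59 months

Base offense level for perjury: 21.
S2 does not apply.
S3 applies: 21 + 4 = 25.
S5 applies: 25 + 3 = 28.
S6 applies (level before this adjustment is 28 ≥ 9, so +3): 28 + 3 = 31.
S7 applies: 31 − 1 = 30.
Level 30 exceeds the maximum of 23; capped at 23.
Final offense level: 23.
Criminal history: 0 prior points → Category Minimal (0-1).
Level 23 falls in the 15-23 band.
Grid: Level 15-23 × Category Minimal = 50-59 months.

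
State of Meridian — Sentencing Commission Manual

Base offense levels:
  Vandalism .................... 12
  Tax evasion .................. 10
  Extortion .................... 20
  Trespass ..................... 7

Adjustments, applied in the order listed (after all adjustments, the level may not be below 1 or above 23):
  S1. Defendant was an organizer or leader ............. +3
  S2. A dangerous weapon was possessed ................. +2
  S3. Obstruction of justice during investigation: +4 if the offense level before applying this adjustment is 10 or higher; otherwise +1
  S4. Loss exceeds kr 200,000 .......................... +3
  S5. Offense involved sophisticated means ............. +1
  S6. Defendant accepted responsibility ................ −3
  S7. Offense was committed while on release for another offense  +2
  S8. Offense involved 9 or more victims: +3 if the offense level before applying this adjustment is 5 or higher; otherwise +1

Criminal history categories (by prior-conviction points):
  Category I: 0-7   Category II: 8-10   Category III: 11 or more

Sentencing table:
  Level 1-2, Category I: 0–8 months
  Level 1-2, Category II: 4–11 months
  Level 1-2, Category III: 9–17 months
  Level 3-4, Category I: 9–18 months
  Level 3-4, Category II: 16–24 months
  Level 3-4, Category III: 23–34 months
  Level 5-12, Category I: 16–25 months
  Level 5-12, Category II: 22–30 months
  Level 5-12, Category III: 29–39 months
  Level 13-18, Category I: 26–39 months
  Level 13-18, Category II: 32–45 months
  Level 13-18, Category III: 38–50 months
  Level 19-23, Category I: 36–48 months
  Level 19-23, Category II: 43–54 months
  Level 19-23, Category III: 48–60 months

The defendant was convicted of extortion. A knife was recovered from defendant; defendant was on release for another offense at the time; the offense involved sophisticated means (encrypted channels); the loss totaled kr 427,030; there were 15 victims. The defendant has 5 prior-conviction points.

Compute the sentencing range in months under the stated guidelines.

Base offense level for extortion: 20.
S1 does not apply.
S2 applies: 20 + 2 = 22.
S4 applies: 22 + 3 = 25.
S5 applies: 25 + 1 = 26.
S6 does not apply.
S7 applies: 26 + 2 = 28.
S8 applies (level before this adjustment is 28 ≥ 5, so +3): 28 + 3 = 31.
Level 31 exceeds the maximum of 23; capped at 23.
Final offense level: 23.
Criminal history: 5 prior points → Category I (0-7).
Level 23 falls in the 19-23 band.
Grid: Level 19-23 × Category I = 36-48 months.

36-48 months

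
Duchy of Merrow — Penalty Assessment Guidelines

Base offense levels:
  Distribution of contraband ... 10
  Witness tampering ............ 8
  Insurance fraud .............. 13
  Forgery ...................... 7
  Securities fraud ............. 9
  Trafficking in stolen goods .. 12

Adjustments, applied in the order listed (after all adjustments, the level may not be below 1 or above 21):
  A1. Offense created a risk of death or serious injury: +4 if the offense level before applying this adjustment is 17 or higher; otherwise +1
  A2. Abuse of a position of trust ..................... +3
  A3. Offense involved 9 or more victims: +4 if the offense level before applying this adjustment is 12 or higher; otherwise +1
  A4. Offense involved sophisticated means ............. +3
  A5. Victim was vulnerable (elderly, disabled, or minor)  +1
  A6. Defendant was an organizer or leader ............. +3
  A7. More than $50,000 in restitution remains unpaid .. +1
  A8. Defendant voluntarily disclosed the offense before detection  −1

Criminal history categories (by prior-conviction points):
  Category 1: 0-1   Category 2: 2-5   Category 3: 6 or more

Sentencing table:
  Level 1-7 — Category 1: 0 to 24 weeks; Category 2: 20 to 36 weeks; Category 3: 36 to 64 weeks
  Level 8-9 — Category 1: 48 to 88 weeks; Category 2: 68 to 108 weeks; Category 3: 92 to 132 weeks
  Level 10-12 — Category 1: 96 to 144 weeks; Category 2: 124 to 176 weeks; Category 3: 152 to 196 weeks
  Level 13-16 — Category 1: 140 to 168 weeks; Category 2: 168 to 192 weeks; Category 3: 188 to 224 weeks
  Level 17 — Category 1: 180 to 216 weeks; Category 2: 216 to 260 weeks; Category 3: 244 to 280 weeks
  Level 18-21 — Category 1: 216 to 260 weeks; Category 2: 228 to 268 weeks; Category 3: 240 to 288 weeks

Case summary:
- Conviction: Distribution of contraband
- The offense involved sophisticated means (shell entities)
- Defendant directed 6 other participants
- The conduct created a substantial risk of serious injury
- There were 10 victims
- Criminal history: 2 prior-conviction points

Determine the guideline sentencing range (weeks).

228-268 weeks

Base offense level for distribution of contraband: 10.
A1 applies (level before this adjustment is 10 < 17, so +1): 10 + 1 = 11.
A2 does not apply.
A3 applies (level before this adjustment is 11 < 12, so +1): 11 + 1 = 12.
A4 applies: 12 + 3 = 15.
A6 applies: 15 + 3 = 18.
A7 does not apply.
Final offense level: 18.
Criminal history: 2 prior points → Category 2 (2-5).
Level 18 falls in the 18-21 band.
Grid: Level 18-21 × Category 2 = 228-268 weeks.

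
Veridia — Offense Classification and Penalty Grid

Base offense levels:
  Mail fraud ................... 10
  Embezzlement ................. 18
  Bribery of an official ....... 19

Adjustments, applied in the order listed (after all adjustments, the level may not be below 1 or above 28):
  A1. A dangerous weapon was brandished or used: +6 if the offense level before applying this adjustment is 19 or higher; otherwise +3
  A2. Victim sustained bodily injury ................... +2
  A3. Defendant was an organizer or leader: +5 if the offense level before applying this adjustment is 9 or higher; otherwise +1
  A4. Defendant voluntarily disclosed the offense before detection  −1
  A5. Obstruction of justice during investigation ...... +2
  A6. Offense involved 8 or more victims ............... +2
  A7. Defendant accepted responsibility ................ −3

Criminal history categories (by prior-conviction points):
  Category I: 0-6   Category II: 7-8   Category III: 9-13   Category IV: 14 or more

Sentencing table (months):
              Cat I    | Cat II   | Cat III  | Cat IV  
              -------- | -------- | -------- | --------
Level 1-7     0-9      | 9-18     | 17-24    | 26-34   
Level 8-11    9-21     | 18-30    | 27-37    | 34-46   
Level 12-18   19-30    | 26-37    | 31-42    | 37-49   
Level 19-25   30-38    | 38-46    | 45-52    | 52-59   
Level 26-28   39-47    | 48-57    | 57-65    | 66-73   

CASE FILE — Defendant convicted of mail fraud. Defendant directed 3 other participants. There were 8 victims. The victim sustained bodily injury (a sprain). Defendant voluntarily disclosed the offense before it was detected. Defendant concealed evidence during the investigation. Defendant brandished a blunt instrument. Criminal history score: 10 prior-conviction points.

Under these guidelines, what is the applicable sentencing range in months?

Base offense level for mail fraud: 10.
A1 applies (level before this adjustment is 10 < 19, so +3): 10 + 3 = 13.
A2 applies: 13 + 2 = 15.
A3 applies (level before this adjustment is 15 ≥ 9, so +5): 15 + 5 = 20.
A4 applies: 20 − 1 = 19.
A5 applies: 19 + 2 = 21.
A6 applies: 21 + 2 = 23.
A7 does not apply.
Final offense level: 23.
Criminal history: 10 prior points → Category III (9-13).
Level 23 falls in the 19-25 band.
Grid: Level 19-25 × Category III = 45-52 months.

45-52 months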